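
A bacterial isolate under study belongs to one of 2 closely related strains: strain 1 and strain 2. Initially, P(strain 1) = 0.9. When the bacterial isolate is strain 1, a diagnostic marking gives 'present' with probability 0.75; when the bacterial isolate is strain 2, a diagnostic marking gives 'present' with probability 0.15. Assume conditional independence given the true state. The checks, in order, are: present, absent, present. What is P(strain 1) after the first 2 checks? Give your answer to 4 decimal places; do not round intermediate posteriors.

0.9298

Each posterior becomes the prior for the next update.
After 'present': P(strain 1) = 0.75·0.9000 / (0.75·0.9000 + 0.15·0.1000) ≈ 0.9783
After 'absent': P(strain 1) = 0.25·0.9783 / (0.25·0.9783 + 0.85·0.0217) ≈ 0.9298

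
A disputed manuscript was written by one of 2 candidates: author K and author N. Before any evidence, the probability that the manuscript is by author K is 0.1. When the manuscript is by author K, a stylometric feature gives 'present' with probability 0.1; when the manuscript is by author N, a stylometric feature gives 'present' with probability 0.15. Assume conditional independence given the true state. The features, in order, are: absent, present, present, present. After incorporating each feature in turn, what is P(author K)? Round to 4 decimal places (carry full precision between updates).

Each posterior becomes the prior for the next update.
After 'absent': P(author K) = 0.9·0.1000 / (0.9·0.1000 + 0.85·0.9000) ≈ 0.1053
After 'present': P(author K) = 0.1·0.1053 / (0.1·0.1053 + 0.15·0.8947) ≈ 0.0727
After 'present': P(author K) = 0.1·0.0727 / (0.1·0.0727 + 0.15·0.9273) ≈ 0.0497
After 'present': P(author K) = 0.1·0.0497 / (0.1·0.0497 + 0.15·0.9503) ≈ 0.0337

0.0337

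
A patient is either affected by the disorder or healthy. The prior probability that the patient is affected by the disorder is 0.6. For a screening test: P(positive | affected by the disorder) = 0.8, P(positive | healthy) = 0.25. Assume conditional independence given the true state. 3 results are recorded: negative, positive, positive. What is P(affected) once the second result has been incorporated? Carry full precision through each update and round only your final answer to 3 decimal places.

After 'negative': P(affected) = 0.2·0.6000 / (0.2·0.6000 + 0.75·0.4000) ≈ 0.2857
After 'positive': P(affected) = 0.8·0.2857 / (0.8·0.2857 + 0.25·0.7143) ≈ 0.5614

0.561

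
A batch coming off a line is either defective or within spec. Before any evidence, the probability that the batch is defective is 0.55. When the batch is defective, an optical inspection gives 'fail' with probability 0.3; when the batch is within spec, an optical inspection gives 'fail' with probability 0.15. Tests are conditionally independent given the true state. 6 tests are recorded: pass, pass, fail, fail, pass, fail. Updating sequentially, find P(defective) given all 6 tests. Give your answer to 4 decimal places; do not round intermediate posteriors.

0.8452

Each posterior becomes the prior for the next update.
After 'pass': P(defective) = 0.7·0.5500 / (0.7·0.5500 + 0.85·0.4500) ≈ 0.5016
After 'pass': P(defective) = 0.7·0.5016 / (0.7·0.5016 + 0.85·0.4984) ≈ 0.4532
After 'fail': P(defective) = 0.3·0.4532 / (0.3·0.4532 + 0.15·0.5468) ≈ 0.6238
After 'fail': P(defective) = 0.3·0.6238 / (0.3·0.6238 + 0.15·0.3762) ≈ 0.7683
After 'pass': P(defective) = 0.7·0.7683 / (0.7·0.7683 + 0.85·0.2317) ≈ 0.7319
After 'fail': P(defective) = 0.3·0.7319 / (0.3·0.7319 + 0.15·0.2681) ≈ 0.8452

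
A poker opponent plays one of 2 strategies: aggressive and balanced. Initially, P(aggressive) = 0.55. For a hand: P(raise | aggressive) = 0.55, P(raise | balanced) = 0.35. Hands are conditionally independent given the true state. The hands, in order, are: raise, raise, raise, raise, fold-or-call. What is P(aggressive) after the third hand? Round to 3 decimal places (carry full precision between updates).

Each posterior becomes the prior for the next update.
After 'raise': P(aggressive) = 0.55·0.5500 / (0.55·0.5500 + 0.35·0.4500) ≈ 0.6576
After 'raise': P(aggressive) = 0.55·0.6576 / (0.55·0.6576 + 0.35·0.3424) ≈ 0.7511
After 'raise': P(aggressive) = 0.55·0.7511 / (0.55·0.7511 + 0.35·0.2489) ≈ 0.8259

0.826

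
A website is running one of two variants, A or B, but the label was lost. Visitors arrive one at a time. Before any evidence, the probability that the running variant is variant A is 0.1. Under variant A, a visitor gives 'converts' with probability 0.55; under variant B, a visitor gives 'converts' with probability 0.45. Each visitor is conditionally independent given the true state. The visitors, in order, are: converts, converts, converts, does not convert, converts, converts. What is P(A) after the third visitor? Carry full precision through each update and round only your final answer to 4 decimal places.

After 'converts': P(A) = 0.55·0.1000 / (0.55·0.1000 + 0.45·0.9000) ≈ 0.1196
After 'converts': P(A) = 0.55·0.1196 / (0.55·0.1196 + 0.45·0.8804) ≈ 0.1424
After 'converts': P(A) = 0.55·0.1424 / (0.55·0.1424 + 0.45·0.8576) ≈ 0.1687

0.1687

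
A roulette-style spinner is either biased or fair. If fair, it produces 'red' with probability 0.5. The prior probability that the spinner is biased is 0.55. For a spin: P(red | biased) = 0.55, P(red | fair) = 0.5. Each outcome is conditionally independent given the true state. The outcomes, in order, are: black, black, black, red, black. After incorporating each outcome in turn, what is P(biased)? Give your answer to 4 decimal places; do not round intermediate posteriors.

0.4687

After 'black': P(biased) = 0.45·0.5500 / (0.45·0.5500 + 0.5·0.4500) ≈ 0.5238
After 'black': P(biased) = 0.45·0.5238 / (0.45·0.5238 + 0.5·0.4762) ≈ 0.4975
After 'black': P(biased) = 0.45·0.4975 / (0.45·0.4975 + 0.5·0.5025) ≈ 0.4712
After 'red': P(biased) = 0.55·0.4712 / (0.55·0.4712 + 0.5·0.5288) ≈ 0.4950
After 'black': P(biased) = 0.45·0.4950 / (0.45·0.4950 + 0.5·0.5050) ≈ 0.4687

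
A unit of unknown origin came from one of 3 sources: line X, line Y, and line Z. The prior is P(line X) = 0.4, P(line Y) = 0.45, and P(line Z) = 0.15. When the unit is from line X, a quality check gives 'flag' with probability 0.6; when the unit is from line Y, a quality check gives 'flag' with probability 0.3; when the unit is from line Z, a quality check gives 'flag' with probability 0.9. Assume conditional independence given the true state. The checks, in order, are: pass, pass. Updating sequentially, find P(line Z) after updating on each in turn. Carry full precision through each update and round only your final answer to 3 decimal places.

0.005

After 'pass': normaliser = 0.4·0.4000 + 0.7·0.4500 + 0.1·0.1500; P(line X) ≈ 0.3265, P(line Y) ≈ 0.6429, P(line Z) ≈ 0.0306
After 'pass': normaliser = 0.4·0.3265 + 0.7·0.6429 + 0.1·0.0306; P(line X) ≈ 0.2238, P(line Y) ≈ 0.7710, P(line Z) ≈ 0.0052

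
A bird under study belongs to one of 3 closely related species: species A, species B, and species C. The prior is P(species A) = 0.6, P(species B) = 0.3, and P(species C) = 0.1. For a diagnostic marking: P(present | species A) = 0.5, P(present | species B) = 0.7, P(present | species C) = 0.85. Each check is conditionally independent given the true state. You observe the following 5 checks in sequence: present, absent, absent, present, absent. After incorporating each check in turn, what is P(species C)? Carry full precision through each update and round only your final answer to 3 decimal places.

After 'present': normaliser = 0.5·0.6000 + 0.7·0.3000 + 0.85·0.1000; P(species A) ≈ 0.5042, P(species B) ≈ 0.3529, P(species C) ≈ 0.1429
After 'absent': normaliser = 0.5·0.5042 + 0.3·0.3529 + 0.15·0.1429; P(species A) ≈ 0.6645, P(species B) ≈ 0.2791, P(species C) ≈ 0.0565
After 'absent': normaliser = 0.5·0.6645 + 0.3·0.2791 + 0.15·0.0565; P(species A) ≈ 0.7828, P(species B) ≈ 0.1973, P(species C) ≈ 0.0200
After 'present': normaliser = 0.5·0.7828 + 0.7·0.1973 + 0.85·0.0200; P(species A) ≈ 0.7163, P(species B) ≈ 0.2527, P(species C) ≈ 0.0310
After 'absent': normaliser = 0.5·0.7163 + 0.3·0.2527 + 0.15·0.0310; P(species A) ≈ 0.8165, P(species B) ≈ 0.1728, P(species C) ≈ 0.0106

0.011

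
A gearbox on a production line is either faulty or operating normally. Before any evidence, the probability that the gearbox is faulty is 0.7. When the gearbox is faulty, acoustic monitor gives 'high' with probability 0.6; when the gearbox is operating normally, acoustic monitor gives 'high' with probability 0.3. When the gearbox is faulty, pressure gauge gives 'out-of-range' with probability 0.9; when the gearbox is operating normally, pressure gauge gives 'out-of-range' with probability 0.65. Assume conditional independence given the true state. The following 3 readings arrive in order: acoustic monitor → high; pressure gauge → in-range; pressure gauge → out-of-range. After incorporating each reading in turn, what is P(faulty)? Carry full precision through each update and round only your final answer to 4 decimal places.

0.6486

Each posterior becomes the prior for the next update.
After acoustic monitor='high': P(faulty) = 0.6·0.7000 / (0.6·0.7000 + 0.3·0.3000) ≈ 0.8235
After pressure gauge='in-range': P(faulty) = 0.1·0.8235 / (0.1·0.8235 + 0.35·0.1765) ≈ 0.5714
After pressure gauge='out-of-range': P(faulty) = 0.9·0.5714 / (0.9·0.5714 + 0.65·0.4286) ≈ 0.6486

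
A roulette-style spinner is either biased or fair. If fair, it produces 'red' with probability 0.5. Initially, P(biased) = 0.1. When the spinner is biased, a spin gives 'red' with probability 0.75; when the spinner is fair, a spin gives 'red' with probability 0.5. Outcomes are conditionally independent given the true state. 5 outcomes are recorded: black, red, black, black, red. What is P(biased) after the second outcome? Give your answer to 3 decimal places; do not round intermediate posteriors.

0.077

After 'black': P(biased) = 0.25·0.1000 / (0.25·0.1000 + 0.5·0.9000) ≈ 0.0526
After 'red': P(biased) = 0.75·0.0526 / (0.75·0.0526 + 0.5·0.9474) ≈ 0.0769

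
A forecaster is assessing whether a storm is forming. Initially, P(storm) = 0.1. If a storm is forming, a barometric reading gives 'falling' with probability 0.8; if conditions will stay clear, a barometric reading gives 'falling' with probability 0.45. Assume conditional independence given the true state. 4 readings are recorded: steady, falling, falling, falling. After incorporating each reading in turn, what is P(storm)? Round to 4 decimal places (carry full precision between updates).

After 'steady': P(storm) = 0.2·0.1000 / (0.2·0.1000 + 0.55·0.9000) ≈ 0.0388
After 'falling': P(storm) = 0.8·0.0388 / (0.8·0.0388 + 0.45·0.9612) ≈ 0.0670
After 'falling': P(storm) = 0.8·0.0670 / (0.8·0.0670 + 0.45·0.9330) ≈ 0.1132
After 'falling': P(storm) = 0.8·0.1132 / (0.8·0.1132 + 0.45·0.8868) ≈ 0.1850

0.1850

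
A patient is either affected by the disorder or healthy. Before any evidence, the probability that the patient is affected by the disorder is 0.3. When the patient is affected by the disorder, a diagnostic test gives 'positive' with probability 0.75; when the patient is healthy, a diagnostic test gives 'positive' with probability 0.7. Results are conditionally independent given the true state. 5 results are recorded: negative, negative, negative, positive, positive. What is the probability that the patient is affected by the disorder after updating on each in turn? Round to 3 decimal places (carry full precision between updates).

After 'negative': P(affected) = 0.25·0.3000 / (0.25·0.3000 + 0.3·0.7000) ≈ 0.2632
After 'negative': P(affected) = 0.25·0.2632 / (0.25·0.2632 + 0.3·0.7368) ≈ 0.2294
After 'negative': P(affected) = 0.25·0.2294 / (0.25·0.2294 + 0.3·0.7706) ≈ 0.1987
After 'positive': P(affected) = 0.75·0.1987 / (0.75·0.1987 + 0.7·0.8013) ≈ 0.2099
After 'positive': P(affected) = 0.75·0.2099 / (0.75·0.2099 + 0.7·0.7901) ≈ 0.2216

0.222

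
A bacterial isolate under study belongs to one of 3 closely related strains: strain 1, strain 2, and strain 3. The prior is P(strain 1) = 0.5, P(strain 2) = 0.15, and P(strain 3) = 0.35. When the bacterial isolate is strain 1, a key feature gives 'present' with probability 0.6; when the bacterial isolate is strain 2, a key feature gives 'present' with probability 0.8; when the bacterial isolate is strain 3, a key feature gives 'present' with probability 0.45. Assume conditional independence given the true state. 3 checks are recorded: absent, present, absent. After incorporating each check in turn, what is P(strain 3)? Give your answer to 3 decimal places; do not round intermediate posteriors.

0.474

After 'absent': normaliser = 0.4·0.5000 + 0.2·0.1500 + 0.55·0.3500; P(strain 1) ≈ 0.4734, P(strain 2) ≈ 0.0710, P(strain 3) ≈ 0.4556
After 'present': normaliser = 0.6·0.4734 + 0.8·0.0710 + 0.45·0.4556; P(strain 1) ≈ 0.5203, P(strain 2) ≈ 0.1041, P(strain 3) ≈ 0.3756
After 'absent': normaliser = 0.4·0.5203 + 0.2·0.1041 + 0.55·0.3756; P(strain 1) ≈ 0.4779, P(strain 2) ≈ 0.0478, P(strain 3) ≈ 0.4743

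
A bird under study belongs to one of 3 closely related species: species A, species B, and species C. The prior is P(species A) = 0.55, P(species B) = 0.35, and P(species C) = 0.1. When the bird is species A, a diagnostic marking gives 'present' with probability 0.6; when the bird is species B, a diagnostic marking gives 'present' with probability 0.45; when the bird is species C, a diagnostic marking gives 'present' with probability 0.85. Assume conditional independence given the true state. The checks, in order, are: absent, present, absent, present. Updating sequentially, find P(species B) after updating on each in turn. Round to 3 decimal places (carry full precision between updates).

After 'absent': normaliser = 0.4·0.5500 + 0.55·0.3500 + 0.15·0.1000; P(species A) ≈ 0.5146, P(species B) ≈ 0.4503, P(species C) ≈ 0.0351
After 'present': normaliser = 0.6·0.5146 + 0.45·0.4503 + 0.85·0.0351; P(species A) ≈ 0.5705, P(species B) ≈ 0.3744, P(species C) ≈ 0.0551
After 'absent': normaliser = 0.4·0.5705 + 0.55·0.3744 + 0.15·0.0551; P(species A) ≈ 0.5158, P(species B) ≈ 0.4655, P(species C) ≈ 0.0187
After 'present': normaliser = 0.6·0.5158 + 0.45·0.4655 + 0.85·0.0187; P(species A) ≈ 0.5787, P(species B) ≈ 0.3916, P(species C) ≈ 0.0297

0.392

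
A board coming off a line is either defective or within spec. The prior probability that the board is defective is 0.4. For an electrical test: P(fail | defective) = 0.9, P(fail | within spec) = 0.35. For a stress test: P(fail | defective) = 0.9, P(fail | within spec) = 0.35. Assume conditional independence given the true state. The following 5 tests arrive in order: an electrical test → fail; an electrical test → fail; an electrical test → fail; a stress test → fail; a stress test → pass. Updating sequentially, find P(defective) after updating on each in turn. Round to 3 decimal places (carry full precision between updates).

0.818

After an electrical test='fail': P(defective) = 0.9·0.4000 / (0.9·0.4000 + 0.35·0.6000) ≈ 0.6316
After an electrical test='fail': P(defective) = 0.9·0.6316 / (0.9·0.6316 + 0.35·0.3684) ≈ 0.8151
After an electrical test='fail': P(defective) = 0.9·0.8151 / (0.9·0.8151 + 0.35·0.1849) ≈ 0.9189
After a stress test='fail': P(defective) = 0.9·0.9189 / (0.9·0.9189 + 0.35·0.0811) ≈ 0.9668
After a stress test='pass': P(defective) = 0.1·0.9668 / (0.1·0.9668 + 0.65·0.0332) ≈ 0.8177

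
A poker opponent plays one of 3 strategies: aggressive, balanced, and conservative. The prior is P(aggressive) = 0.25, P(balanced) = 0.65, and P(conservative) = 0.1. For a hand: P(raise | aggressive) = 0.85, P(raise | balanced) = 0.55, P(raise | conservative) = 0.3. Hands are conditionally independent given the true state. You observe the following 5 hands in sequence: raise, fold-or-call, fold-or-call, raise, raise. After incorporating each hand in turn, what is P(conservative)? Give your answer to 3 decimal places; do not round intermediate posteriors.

0.050

After 'raise': normaliser = 0.85·0.2500 + 0.55·0.6500 + 0.3·0.1000; P(aggressive) ≈ 0.3542, P(balanced) ≈ 0.5958, P(conservative) ≈ 0.0500
After 'fold-or-call': normaliser = 0.15·0.3542 + 0.45·0.5958 + 0.7·0.0500; P(aggressive) ≈ 0.1491, P(balanced) ≈ 0.7526, P(conservative) ≈ 0.0982
After 'fold-or-call': normaliser = 0.15·0.1491 + 0.45·0.7526 + 0.7·0.0982; P(aggressive) ≈ 0.0520, P(balanced) ≈ 0.7880, P(conservative) ≈ 0.1600
After 'raise': normaliser = 0.85·0.0520 + 0.55·0.7880 + 0.3·0.1600; P(aggressive) ≈ 0.0842, P(balanced) ≈ 0.8245, P(conservative) ≈ 0.0913
After 'raise': normaliser = 0.85·0.0842 + 0.55·0.8245 + 0.3·0.0913; P(aggressive) ≈ 0.1295, P(balanced) ≈ 0.8209, P(conservative) ≈ 0.0496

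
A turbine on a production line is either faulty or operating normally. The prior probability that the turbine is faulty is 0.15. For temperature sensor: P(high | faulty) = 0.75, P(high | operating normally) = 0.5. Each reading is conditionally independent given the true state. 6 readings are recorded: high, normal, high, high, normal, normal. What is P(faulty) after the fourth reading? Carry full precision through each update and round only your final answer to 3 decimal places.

After 'high': P(faulty) = 0.75·0.1500 / (0.75·0.1500 + 0.5·0.8500) ≈ 0.2093
After 'normal': P(faulty) = 0.25·0.2093 / (0.25·0.2093 + 0.5·0.7907) ≈ 0.1169
After 'high': P(faulty) = 0.75·0.1169 / (0.75·0.1169 + 0.5·0.8831) ≈ 0.1656
After 'high': P(faulty) = 0.75·0.1656 / (0.75·0.1656 + 0.5·0.8344) ≈ 0.2295

0.229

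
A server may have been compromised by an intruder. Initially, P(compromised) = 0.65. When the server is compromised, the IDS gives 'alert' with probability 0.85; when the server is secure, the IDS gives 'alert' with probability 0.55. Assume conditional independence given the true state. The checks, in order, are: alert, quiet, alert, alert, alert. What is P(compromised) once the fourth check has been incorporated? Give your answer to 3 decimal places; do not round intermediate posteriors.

0.696

After 'alert': P(compromised) = 0.85·0.6500 / (0.85·0.6500 + 0.55·0.3500) ≈ 0.7416
After 'quiet': P(compromised) = 0.15·0.7416 / (0.15·0.7416 + 0.45·0.2584) ≈ 0.4889
After 'alert': P(compromised) = 0.85·0.4889 / (0.85·0.4889 + 0.55·0.5111) ≈ 0.5965
After 'alert': P(compromised) = 0.85·0.5965 / (0.85·0.5965 + 0.55·0.4035) ≈ 0.6956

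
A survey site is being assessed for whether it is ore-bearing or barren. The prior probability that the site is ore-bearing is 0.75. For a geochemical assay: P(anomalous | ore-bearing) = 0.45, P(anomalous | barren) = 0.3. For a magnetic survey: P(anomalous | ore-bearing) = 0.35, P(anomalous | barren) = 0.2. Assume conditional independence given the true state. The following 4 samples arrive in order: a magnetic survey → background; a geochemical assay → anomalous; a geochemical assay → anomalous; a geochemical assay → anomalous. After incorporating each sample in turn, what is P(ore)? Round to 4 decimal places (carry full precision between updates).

After a magnetic survey='background': P(ore) = 0.65·0.7500 / (0.65·0.7500 + 0.8·0.2500) ≈ 0.7091
After a geochemical assay='anomalous': P(ore) = 0.45·0.7091 / (0.45·0.7091 + 0.3·0.2909) ≈ 0.7852
After a geochemical assay='anomalous': P(ore) = 0.45·0.7852 / (0.45·0.7852 + 0.3·0.2148) ≈ 0.8458
After a geochemical assay='anomalous': P(ore) = 0.45·0.8458 / (0.45·0.8458 + 0.3·0.1542) ≈ 0.8916

0.8916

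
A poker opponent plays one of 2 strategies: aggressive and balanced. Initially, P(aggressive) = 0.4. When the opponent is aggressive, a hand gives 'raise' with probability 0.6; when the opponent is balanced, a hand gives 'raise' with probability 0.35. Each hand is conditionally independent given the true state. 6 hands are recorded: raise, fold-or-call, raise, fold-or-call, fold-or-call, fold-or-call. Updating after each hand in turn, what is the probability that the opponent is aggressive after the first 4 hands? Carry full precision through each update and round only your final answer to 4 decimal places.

0.4259

After 'raise': P(aggressive) = 0.6·0.4000 / (0.6·0.4000 + 0.35·0.6000) ≈ 0.5333
After 'fold-or-call': P(aggressive) = 0.4·0.5333 / (0.4·0.5333 + 0.65·0.4667) ≈ 0.4129
After 'raise': P(aggressive) = 0.6·0.4129 / (0.6·0.4129 + 0.35·0.5871) ≈ 0.5466
After 'fold-or-call': P(aggressive) = 0.4·0.5466 / (0.4·0.5466 + 0.65·0.4534) ≈ 0.4259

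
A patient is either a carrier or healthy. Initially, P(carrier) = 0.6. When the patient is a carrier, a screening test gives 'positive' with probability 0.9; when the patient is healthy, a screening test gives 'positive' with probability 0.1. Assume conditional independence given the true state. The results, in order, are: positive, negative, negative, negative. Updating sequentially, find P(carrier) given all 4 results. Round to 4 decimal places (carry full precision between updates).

0.0182

After 'positive': P(carrier) = 0.9·0.6000 / (0.9·0.6000 + 0.1·0.4000) ≈ 0.9310
After 'negative': P(carrier) = 0.1·0.9310 / (0.1·0.9310 + 0.9·0.0690) ≈ 0.6000
After 'negative': P(carrier) = 0.1·0.6000 / (0.1·0.6000 + 0.9·0.4000) ≈ 0.1429
After 'negative': P(carrier) = 0.1·0.1429 / (0.1·0.1429 + 0.9·0.8571) ≈ 0.0182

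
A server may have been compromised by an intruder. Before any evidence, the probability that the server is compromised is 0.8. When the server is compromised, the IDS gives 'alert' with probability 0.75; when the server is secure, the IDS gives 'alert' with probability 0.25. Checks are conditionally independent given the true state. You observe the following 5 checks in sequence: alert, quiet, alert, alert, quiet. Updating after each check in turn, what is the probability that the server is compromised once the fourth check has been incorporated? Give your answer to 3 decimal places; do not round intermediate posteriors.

After 'alert': P(compromised) = 0.75·0.8000 / (0.75·0.8000 + 0.25·0.2000) ≈ 0.9231
After 'quiet': P(compromised) = 0.25·0.9231 / (0.25·0.9231 + 0.75·0.0769) ≈ 0.8000
After 'alert': P(compromised) = 0.75·0.8000 / (0.75·0.8000 + 0.25·0.2000) ≈ 0.9231
After 'alert': P(compromised) = 0.75·0.9231 / (0.75·0.9231 + 0.25·0.0769) ≈ 0.9730

0.973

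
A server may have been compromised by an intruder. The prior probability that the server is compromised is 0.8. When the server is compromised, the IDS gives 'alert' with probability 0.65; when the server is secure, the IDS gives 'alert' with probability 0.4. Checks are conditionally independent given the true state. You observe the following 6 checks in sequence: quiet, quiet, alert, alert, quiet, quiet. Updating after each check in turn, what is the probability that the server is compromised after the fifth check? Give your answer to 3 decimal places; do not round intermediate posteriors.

After 'quiet': P(compromised) = 0.35·0.8000 / (0.35·0.8000 + 0.6·0.2000) ≈ 0.7000
After 'quiet': P(compromised) = 0.35·0.7000 / (0.35·0.7000 + 0.6·0.3000) ≈ 0.5765
After 'alert': P(compromised) = 0.65·0.5765 / (0.65·0.5765 + 0.4·0.4235) ≈ 0.6886
After 'alert': P(compromised) = 0.65·0.6886 / (0.65·0.6886 + 0.4·0.3114) ≈ 0.7823
After 'quiet': P(compromised) = 0.35·0.7823 / (0.35·0.7823 + 0.6·0.2177) ≈ 0.6771

0.677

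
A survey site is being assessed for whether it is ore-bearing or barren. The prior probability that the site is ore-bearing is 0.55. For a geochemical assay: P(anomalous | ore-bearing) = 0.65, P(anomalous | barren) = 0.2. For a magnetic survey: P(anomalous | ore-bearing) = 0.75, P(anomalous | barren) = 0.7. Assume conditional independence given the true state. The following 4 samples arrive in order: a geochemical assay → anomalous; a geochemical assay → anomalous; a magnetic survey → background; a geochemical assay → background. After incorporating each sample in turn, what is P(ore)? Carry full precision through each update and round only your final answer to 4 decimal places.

0.8248

After a geochemical assay='anomalous': P(ore) = 0.65·0.5500 / (0.65·0.5500 + 0.2·0.4500) ≈ 0.7989
After a geochemical assay='anomalous': P(ore) = 0.65·0.7989 / (0.65·0.7989 + 0.2·0.2011) ≈ 0.9281
After a magnetic survey='background': P(ore) = 0.25·0.9281 / (0.25·0.9281 + 0.3·0.0719) ≈ 0.9150
After a geochemical assay='background': P(ore) = 0.35·0.9150 / (0.35·0.9150 + 0.8·0.0850) ≈ 0.8248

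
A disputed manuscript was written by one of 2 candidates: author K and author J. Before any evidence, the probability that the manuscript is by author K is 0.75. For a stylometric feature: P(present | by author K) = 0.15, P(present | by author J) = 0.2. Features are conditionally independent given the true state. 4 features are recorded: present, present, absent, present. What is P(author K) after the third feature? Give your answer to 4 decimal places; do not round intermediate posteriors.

After 'present': P(author K) = 0.15·0.7500 / (0.15·0.7500 + 0.2·0.2500) ≈ 0.6923
After 'present': P(author K) = 0.15·0.6923 / (0.15·0.6923 + 0.2·0.3077) ≈ 0.6279
After 'absent': P(author K) = 0.85·0.6279 / (0.85·0.6279 + 0.8·0.3721) ≈ 0.6420

0.6420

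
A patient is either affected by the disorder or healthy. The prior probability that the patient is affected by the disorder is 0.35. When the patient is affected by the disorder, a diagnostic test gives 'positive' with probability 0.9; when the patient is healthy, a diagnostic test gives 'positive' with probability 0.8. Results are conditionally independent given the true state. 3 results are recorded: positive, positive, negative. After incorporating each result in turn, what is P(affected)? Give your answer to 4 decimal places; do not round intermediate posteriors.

Each posterior becomes the prior for the next update.
After 'positive': P(affected) = 0.9·0.3500 / (0.9·0.3500 + 0.8·0.6500) ≈ 0.3772
After 'positive': P(affected) = 0.9·0.3772 / (0.9·0.3772 + 0.8·0.6228) ≈ 0.4053
After 'negative': P(affected) = 0.1·0.4053 / (0.1·0.4053 + 0.2·0.5947) ≈ 0.2541

0.2541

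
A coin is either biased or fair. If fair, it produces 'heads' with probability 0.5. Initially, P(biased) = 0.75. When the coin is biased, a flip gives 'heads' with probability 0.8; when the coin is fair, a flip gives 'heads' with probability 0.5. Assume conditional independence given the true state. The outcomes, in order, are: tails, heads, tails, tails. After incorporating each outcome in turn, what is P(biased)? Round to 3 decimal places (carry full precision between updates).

Each posterior becomes the prior for the next update.
After 'tails': P(biased) = 0.2·0.7500 / (0.2·0.7500 + 0.5·0.2500) ≈ 0.5455
After 'heads': P(biased) = 0.8·0.5455 / (0.8·0.5455 + 0.5·0.4545) ≈ 0.6575
After 'tails': P(biased) = 0.2·0.6575 / (0.2·0.6575 + 0.5·0.3425) ≈ 0.4344
After 'tails': P(biased) = 0.2·0.4344 / (0.2·0.4344 + 0.5·0.5656) ≈ 0.2350

0.235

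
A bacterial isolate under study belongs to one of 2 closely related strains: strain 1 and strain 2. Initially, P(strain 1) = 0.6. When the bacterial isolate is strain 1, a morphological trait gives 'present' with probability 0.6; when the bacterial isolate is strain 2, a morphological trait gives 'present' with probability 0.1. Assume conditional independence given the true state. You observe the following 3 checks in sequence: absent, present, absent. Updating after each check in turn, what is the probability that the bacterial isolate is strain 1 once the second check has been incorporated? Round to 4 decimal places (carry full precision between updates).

0.8000

After 'absent': P(strain 1) = 0.4·0.6000 / (0.4·0.6000 + 0.9·0.4000) ≈ 0.4000
After 'present': P(strain 1) = 0.6·0.4000 / (0.6·0.4000 + 0.1·0.6000) ≈ 0.8000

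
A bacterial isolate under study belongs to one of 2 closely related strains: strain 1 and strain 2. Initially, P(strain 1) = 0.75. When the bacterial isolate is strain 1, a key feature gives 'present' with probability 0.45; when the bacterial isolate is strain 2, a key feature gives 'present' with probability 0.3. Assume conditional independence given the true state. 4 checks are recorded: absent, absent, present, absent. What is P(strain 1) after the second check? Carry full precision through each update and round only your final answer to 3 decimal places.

After 'absent': P(strain 1) = 0.55·0.7500 / (0.55·0.7500 + 0.7·0.2500) ≈ 0.7021
After 'absent': P(strain 1) = 0.55·0.7021 / (0.55·0.7021 + 0.7·0.2979) ≈ 0.6494

0.649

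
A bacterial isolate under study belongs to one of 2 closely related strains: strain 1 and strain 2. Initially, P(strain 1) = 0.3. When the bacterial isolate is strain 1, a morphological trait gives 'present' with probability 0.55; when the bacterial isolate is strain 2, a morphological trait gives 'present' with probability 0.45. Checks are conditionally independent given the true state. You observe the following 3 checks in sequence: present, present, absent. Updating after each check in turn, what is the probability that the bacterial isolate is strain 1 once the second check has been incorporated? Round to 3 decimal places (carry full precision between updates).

After 'present': P(strain 1) = 0.55·0.3000 / (0.55·0.3000 + 0.45·0.7000) ≈ 0.3438
After 'present': P(strain 1) = 0.55·0.3438 / (0.55·0.3438 + 0.45·0.6562) ≈ 0.3903

0.390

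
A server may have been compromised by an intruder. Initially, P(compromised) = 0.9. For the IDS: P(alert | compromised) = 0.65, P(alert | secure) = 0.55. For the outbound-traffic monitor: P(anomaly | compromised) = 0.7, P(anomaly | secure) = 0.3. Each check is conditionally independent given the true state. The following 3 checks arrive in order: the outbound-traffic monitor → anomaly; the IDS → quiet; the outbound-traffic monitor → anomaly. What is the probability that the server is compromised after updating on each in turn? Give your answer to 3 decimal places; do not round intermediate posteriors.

Apply Bayes' rule sequentially, carrying P(compromised) forward.
After the outbound-traffic monitor='anomaly': P(compromised) = 0.7·0.9000 / (0.7·0.9000 + 0.3·0.1000) ≈ 0.9545
After the IDS='quiet': P(compromised) = 0.35·0.9545 / (0.35·0.9545 + 0.45·0.0455) ≈ 0.9423
After the outbound-traffic monitor='anomaly': P(compromised) = 0.7·0.9423 / (0.7·0.9423 + 0.3·0.0577) ≈ 0.9744

0.974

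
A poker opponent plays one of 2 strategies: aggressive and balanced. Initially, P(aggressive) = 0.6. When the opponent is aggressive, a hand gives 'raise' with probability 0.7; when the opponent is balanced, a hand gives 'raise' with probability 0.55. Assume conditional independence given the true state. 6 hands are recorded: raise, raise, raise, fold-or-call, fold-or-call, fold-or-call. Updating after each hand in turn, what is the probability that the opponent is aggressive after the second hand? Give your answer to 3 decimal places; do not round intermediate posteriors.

0.708

After 'raise': P(aggressive) = 0.7·0.6000 / (0.7·0.6000 + 0.55·0.4000) ≈ 0.6562
After 'raise': P(aggressive) = 0.7·0.6562 / (0.7·0.6562 + 0.55·0.3438) ≈ 0.7084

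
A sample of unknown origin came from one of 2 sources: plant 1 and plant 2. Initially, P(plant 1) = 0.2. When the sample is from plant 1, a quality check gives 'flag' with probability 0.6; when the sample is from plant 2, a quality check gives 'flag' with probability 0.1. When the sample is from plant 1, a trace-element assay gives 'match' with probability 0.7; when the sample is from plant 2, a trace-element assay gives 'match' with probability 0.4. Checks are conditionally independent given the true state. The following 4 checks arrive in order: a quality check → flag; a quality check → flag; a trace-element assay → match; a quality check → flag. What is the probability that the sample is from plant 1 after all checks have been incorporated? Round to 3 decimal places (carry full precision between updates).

After a quality check='flag': P(plant 1) = 0.6·0.2000 / (0.6·0.2000 + 0.1·0.8000) ≈ 0.6000
After a quality check='flag': P(plant 1) = 0.6·0.6000 / (0.6·0.6000 + 0.1·0.4000) ≈ 0.9000
After a trace-element assay='match': P(plant 1) = 0.7·0.9000 / (0.7·0.9000 + 0.4·0.1000) ≈ 0.9403
After a quality check='flag': P(plant 1) = 0.6·0.9403 / (0.6·0.9403 + 0.1·0.0597) ≈ 0.9895

0.990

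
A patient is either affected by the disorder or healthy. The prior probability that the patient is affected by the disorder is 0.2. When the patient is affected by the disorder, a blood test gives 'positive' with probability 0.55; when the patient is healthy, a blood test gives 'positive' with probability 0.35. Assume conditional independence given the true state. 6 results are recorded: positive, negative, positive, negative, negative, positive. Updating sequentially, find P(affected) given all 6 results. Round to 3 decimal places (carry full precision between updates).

0.244

After 'positive': P(affected) = 0.55·0.2000 / (0.55·0.2000 + 0.35·0.8000) ≈ 0.2821
After 'negative': P(affected) = 0.45·0.2821 / (0.45·0.2821 + 0.65·0.7179) ≈ 0.2138
After 'positive': P(affected) = 0.55·0.2138 / (0.55·0.2138 + 0.35·0.7862) ≈ 0.2994
After 'negative': P(affected) = 0.45·0.2994 / (0.45·0.2994 + 0.65·0.7006) ≈ 0.2283
After 'negative': P(affected) = 0.45·0.2283 / (0.45·0.2283 + 0.65·0.7717) ≈ 0.1700
After 'positive': P(affected) = 0.55·0.1700 / (0.55·0.1700 + 0.35·0.8300) ≈ 0.2435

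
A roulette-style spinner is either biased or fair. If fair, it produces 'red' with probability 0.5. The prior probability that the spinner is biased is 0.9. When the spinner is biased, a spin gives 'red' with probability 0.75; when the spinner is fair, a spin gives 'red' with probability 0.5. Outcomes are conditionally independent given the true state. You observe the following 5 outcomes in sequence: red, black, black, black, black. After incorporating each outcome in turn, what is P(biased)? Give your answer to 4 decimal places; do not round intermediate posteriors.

Apply Bayes' rule sequentially, carrying P(biased) forward.
After 'red': P(biased) = 0.75·0.9000 / (0.75·0.9000 + 0.5·0.1000) ≈ 0.9310
After 'black': P(biased) = 0.25·0.9310 / (0.25·0.9310 + 0.5·0.0690) ≈ 0.8710
After 'black': P(biased) = 0.25·0.8710 / (0.25·0.8710 + 0.5·0.1290) ≈ 0.7714
After 'black': P(biased) = 0.25·0.7714 / (0.25·0.7714 + 0.5·0.2286) ≈ 0.6279
After 'black': P(biased) = 0.25·0.6279 / (0.25·0.6279 + 0.5·0.3721) ≈ 0.4576

0.4576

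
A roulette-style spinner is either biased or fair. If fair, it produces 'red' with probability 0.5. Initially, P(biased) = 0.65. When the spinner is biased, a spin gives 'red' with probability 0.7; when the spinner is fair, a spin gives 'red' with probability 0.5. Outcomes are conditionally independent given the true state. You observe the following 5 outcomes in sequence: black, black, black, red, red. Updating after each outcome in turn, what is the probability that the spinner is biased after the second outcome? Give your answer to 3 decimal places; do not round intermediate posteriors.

0.401

After 'black': P(biased) = 0.3·0.6500 / (0.3·0.6500 + 0.5·0.3500) ≈ 0.5270
After 'black': P(biased) = 0.3·0.5270 / (0.3·0.5270 + 0.5·0.4730) ≈ 0.4007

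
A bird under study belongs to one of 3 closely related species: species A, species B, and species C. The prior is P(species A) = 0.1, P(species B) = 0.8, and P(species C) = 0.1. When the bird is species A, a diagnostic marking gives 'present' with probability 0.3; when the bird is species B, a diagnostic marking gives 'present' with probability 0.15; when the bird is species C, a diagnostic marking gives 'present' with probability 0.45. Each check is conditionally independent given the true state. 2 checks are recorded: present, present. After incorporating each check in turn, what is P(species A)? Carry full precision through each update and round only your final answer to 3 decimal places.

0.190

After 'present': normaliser = 0.3·0.1000 + 0.15·0.8000 + 0.45·0.1000; P(species A) ≈ 0.1538, P(species B) ≈ 0.6154, P(species C) ≈ 0.2308
After 'present': normaliser = 0.3·0.1538 + 0.15·0.6154 + 0.45·0.2308; P(species A) ≈ 0.1905, P(species B) ≈ 0.3810, P(species C) ≈ 0.4286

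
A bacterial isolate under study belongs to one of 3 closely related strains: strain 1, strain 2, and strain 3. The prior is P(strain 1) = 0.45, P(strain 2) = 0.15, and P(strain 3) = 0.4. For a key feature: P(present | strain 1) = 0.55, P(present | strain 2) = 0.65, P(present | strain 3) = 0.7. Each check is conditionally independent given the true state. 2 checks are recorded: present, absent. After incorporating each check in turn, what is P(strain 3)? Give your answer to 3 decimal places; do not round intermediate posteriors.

After 'present': normaliser = 0.55·0.4500 + 0.65·0.1500 + 0.7·0.4000; P(strain 1) ≈ 0.3960, P(strain 2) ≈ 0.1560, P(strain 3) ≈ 0.4480
After 'absent': normaliser = 0.45·0.3960 + 0.35·0.1560 + 0.3·0.4480; P(strain 1) ≈ 0.4853, P(strain 2) ≈ 0.1487, P(strain 3) ≈ 0.3660

0.366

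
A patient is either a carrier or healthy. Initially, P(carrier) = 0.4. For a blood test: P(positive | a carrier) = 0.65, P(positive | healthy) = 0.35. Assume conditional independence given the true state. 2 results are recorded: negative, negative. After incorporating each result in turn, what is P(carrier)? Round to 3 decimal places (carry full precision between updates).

0.162

Apply Bayes' rule sequentially, carrying P(carrier) forward.
After 'negative': P(carrier) = 0.35·0.4000 / (0.35·0.4000 + 0.65·0.6000) ≈ 0.2642
After 'negative': P(carrier) = 0.35·0.2642 / (0.35·0.2642 + 0.65·0.7358) ≈ 0.1620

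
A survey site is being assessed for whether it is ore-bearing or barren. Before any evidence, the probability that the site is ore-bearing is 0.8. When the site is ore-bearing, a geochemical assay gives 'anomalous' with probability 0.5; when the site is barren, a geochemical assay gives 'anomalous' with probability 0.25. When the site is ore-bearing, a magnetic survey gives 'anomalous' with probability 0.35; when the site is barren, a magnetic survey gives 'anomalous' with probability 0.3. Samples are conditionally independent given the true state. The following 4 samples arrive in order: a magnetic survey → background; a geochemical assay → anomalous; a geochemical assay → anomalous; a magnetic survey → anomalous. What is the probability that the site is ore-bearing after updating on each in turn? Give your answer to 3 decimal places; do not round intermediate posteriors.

After a magnetic survey='background': P(ore) = 0.65·0.8000 / (0.65·0.8000 + 0.7·0.2000) ≈ 0.7879
After a geochemical assay='anomalous': P(ore) = 0.5·0.7879 / (0.5·0.7879 + 0.25·0.2121) ≈ 0.8814
After a geochemical assay='anomalous': P(ore) = 0.5·0.8814 / (0.5·0.8814 + 0.25·0.1186) ≈ 0.9369
After a magnetic survey='anomalous': P(ore) = 0.35·0.9369 / (0.35·0.9369 + 0.3·0.0631) ≈ 0.9455

0.945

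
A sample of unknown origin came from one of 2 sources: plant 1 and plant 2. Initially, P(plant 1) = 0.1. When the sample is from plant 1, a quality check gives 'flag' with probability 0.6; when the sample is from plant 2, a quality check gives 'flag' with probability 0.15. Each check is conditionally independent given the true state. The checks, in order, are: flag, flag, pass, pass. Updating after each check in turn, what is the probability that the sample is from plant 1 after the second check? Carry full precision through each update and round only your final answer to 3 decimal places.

Apply Bayes' rule sequentially, carrying P(plant 1) forward.
After 'flag': P(plant 1) = 0.6·0.1000 / (0.6·0.1000 + 0.15·0.9000) ≈ 0.3077
After 'flag': P(plant 1) = 0.6·0.3077 / (0.6·0.3077 + 0.15·0.6923) ≈ 0.6400

0.640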